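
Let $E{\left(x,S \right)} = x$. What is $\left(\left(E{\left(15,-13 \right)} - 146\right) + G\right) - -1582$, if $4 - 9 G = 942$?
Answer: $\frac{12121}{9} \approx 1346.8$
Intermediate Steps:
$G = - \frac{938}{9}$ ($G = \frac{4}{9} - \frac{314}{3} = - \frac{938}{9} \approx -104.22$)
$\left(\left(E{\left(15,-13 \right)} - 146\right) + G\right) - -1582 = \left(\left(15 - 146\right) - \frac{938}{9}\right) - -1582 = \left(-131 - \frac{938}{9}\right) + 1582 = - \frac{2117}{9} + 1582 = \frac{12121}{9}$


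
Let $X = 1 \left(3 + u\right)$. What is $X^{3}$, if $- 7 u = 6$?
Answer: $\frac{3375}{343} \approx 9.8396$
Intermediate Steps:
$u = - \frac{6}{7}$ ($u = \left(- \frac{1}{7}\right) 6 = - \frac{6}{7} \approx -0.85714$)
$X = \frac{15}{7}$ ($X = 1 \left(3 - \frac{6}{7}\right) = 1 \cdot \frac{15}{7} = \frac{15}{7} \approx 2.1429$)
$X^{3} = \left(\frac{15}{7}\right)^{3} = \frac{3375}{343}$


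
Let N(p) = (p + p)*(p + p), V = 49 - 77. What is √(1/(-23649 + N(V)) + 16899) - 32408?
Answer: -32408 + √7110814752418/20513 ≈ -32278.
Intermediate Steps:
V = -28
N(p) = 4*p² (N(p) = (2*p)*(2*p) = 4*p²)
√(1/(-23649 + N(V)) + 16899) - 32408 = √(1/(-23649 + 4*(-28)²) + 16899) - 32408 = √(1/(-23649 + 4*784) + 16899) - 32408 = √(1/(-23649 + 3136) + 16899) - 32408 = √(1/(-20513) + 16899) - 32408 = √(-1/20513 + 16899) - 32408 = √(346649186/20513) - 32408 = √7110814752418/20513 - 32408 = -32408 + √7110814752418/20513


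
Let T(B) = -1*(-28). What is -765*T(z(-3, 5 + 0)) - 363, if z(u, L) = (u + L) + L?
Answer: -21783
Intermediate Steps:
z(u, L) = u + 2*L (z(u, L) = (L + u) + L = u + 2*L)
T(B) = 28
-765*T(z(-3, 5 + 0)) - 363 = -765*28 - 363 = -21420 - 363 = -21783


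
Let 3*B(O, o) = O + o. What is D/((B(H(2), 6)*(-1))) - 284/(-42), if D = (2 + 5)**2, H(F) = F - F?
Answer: -745/42 ≈ -17.738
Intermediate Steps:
H(F) = 0
B(O, o) = O/3 + o/3 (B(O, o) = (O + o)/3 = O/3 + o/3)
D = 49 (D = 7**2 = 49)
D/((B(H(2), 6)*(-1))) - 284/(-42) = 49/((((1/3)*0 + (1/3)*6)*(-1))) - 284/(-42) = 49/(((0 + 2)*(-1))) - 284*(-1/42) = 49/((2*(-1))) + 142/21 = 49/(-2) + 142/21 = 49*(-1/2) + 142/21 = -49/2 + 142/21 = -745/42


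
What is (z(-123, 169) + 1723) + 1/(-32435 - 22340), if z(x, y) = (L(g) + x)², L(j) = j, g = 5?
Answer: 857064424/54775 ≈ 15647.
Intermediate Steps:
z(x, y) = (5 + x)²
(z(-123, 169) + 1723) + 1/(-32435 - 22340) = ((5 - 123)² + 1723) + 1/(-32435 - 22340) = ((-118)² + 1723) + 1/(-54775) = (13924 + 1723) - 1/54775 = 15647 - 1/54775 = 857064424/54775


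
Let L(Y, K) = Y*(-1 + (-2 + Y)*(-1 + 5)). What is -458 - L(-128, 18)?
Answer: -67146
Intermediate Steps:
L(Y, K) = Y*(-9 + 4*Y) (L(Y, K) = Y*(-1 + (-2 + Y)*4) = Y*(-1 + (-8 + 4*Y)) = Y*(-9 + 4*Y))
-458 - L(-128, 18) = -458 - (-128)*(-9 + 4*(-128)) = -458 - (-128)*(-9 - 512) = -458 - (-128)*(-521) = -458 - 1*66688 = -458 - 66688 = -67146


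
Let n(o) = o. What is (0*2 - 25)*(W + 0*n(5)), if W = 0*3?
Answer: 0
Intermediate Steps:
W = 0
(0*2 - 25)*(W + 0*n(5)) = (0*2 - 25)*(0 + 0*5) = (0 - 25)*(0 + 0) = -25*0 = 0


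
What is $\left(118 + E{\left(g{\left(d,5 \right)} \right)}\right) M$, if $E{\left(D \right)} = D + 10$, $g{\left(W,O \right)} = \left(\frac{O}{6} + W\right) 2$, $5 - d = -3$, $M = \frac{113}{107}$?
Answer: $\frac{49381}{321} \approx 153.83$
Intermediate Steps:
$M = \frac{113}{107}$ ($M = 113 \cdot \frac{1}{107} = \frac{113}{107} \approx 1.0561$)
$d = 8$ ($d = 5 - -3 = 5 + 3 = 8$)
$g{\left(W,O \right)} = 2 W + \frac{O}{3}$ ($g{\left(W,O \right)} = \left(O \frac{1}{6} + W\right) 2 = \left(\frac{O}{6} + W\right) 2 = \left(W + \frac{O}{6}\right) 2 = 2 W + \frac{O}{3}$)
$E{\left(D \right)} = 10 + D$
$\left(118 + E{\left(g{\left(d,5 \right)} \right)}\right) M = \left(118 + \left(10 + \left(2 \cdot 8 + \frac{1}{3} \cdot 5\right)\right)\right) \frac{113}{107} = \left(118 + \left(10 + \left(16 + \frac{5}{3}\right)\right)\right) \frac{113}{107} = \left(118 + \left(10 + \frac{53}{3}\right)\right) \frac{113}{107} = \left(118 + \frac{83}{3}\right) \frac{113}{107} = \frac{437}{3} \cdot \frac{113}{107} = \frac{49381}{321}$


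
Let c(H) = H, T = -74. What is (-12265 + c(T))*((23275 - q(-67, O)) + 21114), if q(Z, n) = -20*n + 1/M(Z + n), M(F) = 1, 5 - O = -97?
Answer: -572875092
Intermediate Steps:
O = 102 (O = 5 - 1*(-97) = 5 + 97 = 102)
q(Z, n) = 1 - 20*n (q(Z, n) = -20*n + 1/1 = -20*n + 1 = 1 - 20*n)
(-12265 + c(T))*((23275 - q(-67, O)) + 21114) = (-12265 - 74)*((23275 - (1 - 20*102)) + 21114) = -12339*((23275 - (1 - 2040)) + 21114) = -12339*((23275 - 1*(-2039)) + 21114) = -12339*((23275 + 2039) + 21114) = -12339*(25314 + 21114) = -12339*46428 = -572875092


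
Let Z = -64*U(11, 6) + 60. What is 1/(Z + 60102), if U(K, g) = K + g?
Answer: 1/59074 ≈ 1.6928e-5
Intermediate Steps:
Z = -1028 (Z = -64*(11 + 6) + 60 = -64*17 + 60 = -1088 + 60 = -1028)
1/(Z + 60102) = 1/(-1028 + 60102) = 1/59074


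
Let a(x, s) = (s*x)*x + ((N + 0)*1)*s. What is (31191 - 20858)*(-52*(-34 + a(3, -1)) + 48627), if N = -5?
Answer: 522880799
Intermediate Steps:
a(x, s) = -5*s + s*x² (a(x, s) = (s*x)*x + ((-5 + 0)*1)*s = s*x² + (-5*1)*s = s*x² - 5*s = -5*s + s*x²)
(31191 - 20858)*(-52*(-34 + a(3, -1)) + 48627) = (31191 - 20858)*(-52*(-34 - (-5 + 3²)) + 48627) = 10333*(-52*(-34 - (-5 + 9)) + 48627) = 10333*(-52*(-34 - 1*4) + 48627) = 10333*(-52*(-34 - 4) + 48627) = 10333*(-52*(-38) + 48627) = 10333*(1976 + 48627) = 10333*50603 = 522880799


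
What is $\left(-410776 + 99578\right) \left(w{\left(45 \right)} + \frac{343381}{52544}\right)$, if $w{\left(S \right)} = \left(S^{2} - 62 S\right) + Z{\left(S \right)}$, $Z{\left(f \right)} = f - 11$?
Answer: $\frac{5923075568517}{26272} \approx 2.2545 \cdot 10^{8}$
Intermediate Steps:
$Z{\left(f \right)} = -11 + f$
$w{\left(S \right)} = -11 + S^{2} - 61 S$ ($w{\left(S \right)} = \left(S^{2} - 62 S\right) + \left(-11 + S\right) = -11 + S^{2} - 61 S$)
$\left(-410776 + 99578\right) \left(w{\left(45 \right)} + \frac{343381}{52544}\right) = \left(-410776 + 99578\right) \left(\left(-11 + 45^{2} - 2745\right) + \frac{343381}{52544}\right) = - 311198 \left(\left(-11 + 2025 - 2745\right) + 343381 \cdot \frac{1}{52544}\right) = - 311198 \left(-731 + \frac{343381}{52544}\right) = \left(-311198\right) \left(- \frac{38066283}{52544}\right) = \frac{5923075568517}{26272}$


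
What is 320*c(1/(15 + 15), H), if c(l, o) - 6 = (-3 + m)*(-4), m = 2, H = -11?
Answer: 3200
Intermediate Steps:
c(l, o) = 10 (c(l, o) = 6 + (-3 + 2)*(-4) = 6 - 1*(-4) = 6 + 4 = 10)
320*c(1/(15 + 15), H) = 320*10 = 3200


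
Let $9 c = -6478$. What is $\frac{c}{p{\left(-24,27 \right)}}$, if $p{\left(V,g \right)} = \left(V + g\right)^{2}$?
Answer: $- \frac{6478}{81} \approx -79.975$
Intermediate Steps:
$c = - \frac{6478}{9}$ ($c = \frac{1}{9} \left(-6478\right) = - \frac{6478}{9} \approx -719.78$)
$\frac{c}{p{\left(-24,27 \right)}} = - \frac{6478}{9 \left(-24 + 27\right)^{2}} = - \frac{6478}{9 \cdot 3^{2}} = - \frac{6478}{9 \cdot 9} = \left(- \frac{6478}{9}\right) \frac{1}{9} = - \frac{6478}{81}$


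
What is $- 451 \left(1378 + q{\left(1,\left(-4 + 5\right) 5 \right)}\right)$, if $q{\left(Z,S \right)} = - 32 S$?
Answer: $-549318$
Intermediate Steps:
$- 451 \left(1378 + q{\left(1,\left(-4 + 5\right) 5 \right)}\right) = - 451 \left(1378 - 32 \left(-4 + 5\right) 5\right) = - 451 \left(1378 - 32 \cdot 1 \cdot 5\right) = - 451 \left(1378 - 160\right) = \left(-451\right) 1218 = -549318$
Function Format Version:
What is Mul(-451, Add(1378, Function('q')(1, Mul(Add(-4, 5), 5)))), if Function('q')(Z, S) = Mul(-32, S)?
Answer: -549318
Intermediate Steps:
Mul(-451, Add(1378, Function('q')(1, Mul(Add(-4, 5), 5)))) = Mul(-451, Add(1378, Mul(-32, Mul(Add(-4, 5), 5)))) = Mul(-451, Add(1378, Mul(-32, Mul(1, 5)))) = Mul(-451, Add(1378, Mul(-32, 5))) = Mul(-451, Add(1378, -160)) = Mul(-451, 1218) = -549318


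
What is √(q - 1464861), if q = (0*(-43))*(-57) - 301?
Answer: I*√1465162 ≈ 1210.4*I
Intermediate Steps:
q = -301 (q = 0*(-57) - 301 = 0 - 301 = -301)
√(q - 1464861) = √(-301 - 1464861) = √(-1465162) = I*√1465162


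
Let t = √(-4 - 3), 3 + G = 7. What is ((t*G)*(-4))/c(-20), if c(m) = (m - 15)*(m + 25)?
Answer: 16*I*√7/175 ≈ 0.2419*I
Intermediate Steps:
G = 4 (G = -3 + 7 = 4)
c(m) = (-15 + m)*(25 + m)
t = I*√7 (t = √(-7) = I*√7 ≈ 2.6458*I)
((t*G)*(-4))/c(-20) = (((I*√7)*4)*(-4))/(-375 + (-20)² + 10*(-20)) = ((4*I*√7)*(-4))/(-375 + 400 - 200) = -16*I*√7/(-175) = -16*I*√7*(-1/175) = 16*I*√7/175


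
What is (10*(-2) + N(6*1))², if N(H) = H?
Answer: 196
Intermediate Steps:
(10*(-2) + N(6*1))² = (10*(-2) + 6*1)² = (-20 + 6)² = (-14)² = 196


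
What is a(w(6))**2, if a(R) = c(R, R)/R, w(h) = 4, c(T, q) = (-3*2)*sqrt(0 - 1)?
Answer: -9/4 ≈ -2.2500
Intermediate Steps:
c(T, q) = -6*I
a(R) = -6*I/R (a(R) = (-6*I)/R = -6*I/R)
a(w(6))**2 = (-6*I/4)**2 = (-6*I*1/4)**2 = (-3*I/2)**2 = -9/4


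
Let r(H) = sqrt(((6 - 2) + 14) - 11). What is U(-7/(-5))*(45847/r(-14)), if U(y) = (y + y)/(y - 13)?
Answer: -45847*sqrt(7)/29 ≈ -4182.8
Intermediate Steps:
r(H) = sqrt(7) (r(H) = sqrt((4 + 14) - 11) = sqrt(18 - 11) = sqrt(7))
U(y) = 2*y/(-13 + y) (U(y) = (2*y)/(-13 + y) = 2*y/(-13 + y))
U(-7/(-5))*(45847/r(-14)) = (2*(-7/(-5))/(-13 - 7/(-5)))*(45847/(sqrt(7))) = (2*(-7*(-1/5))/(-13 - 7*(-1/5)))*(45847*(sqrt(7)/7)) = (2*(7/5)/(-13 + 7/5))*(45847*sqrt(7)/7) = (2*(7/5)/(-58/5))*(45847*sqrt(7)/7) = (2*(7/5)*(-5/58))*(45847*sqrt(7)/7) = -45847*sqrt(7)/29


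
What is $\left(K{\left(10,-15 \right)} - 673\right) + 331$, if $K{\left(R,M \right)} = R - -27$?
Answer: $-305$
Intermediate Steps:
$K{\left(R,M \right)} = 27 + R$ ($K{\left(R,M \right)} = R + 27 = 27 + R$)
$\left(K{\left(10,-15 \right)} - 673\right) + 331 = \left(\left(27 + 10\right) - 673\right) + 331 = \left(37 - 673\right) + 331 = -636 + 331 = -305$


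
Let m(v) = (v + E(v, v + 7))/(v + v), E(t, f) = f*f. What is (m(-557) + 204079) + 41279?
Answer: 273026869/1114 ≈ 2.4509e+5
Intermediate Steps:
E(t, f) = f**2
m(v) = (v + (7 + v)**2)/(2*v) (m(v) = (v + (v + 7)**2)/(v + v) = (v + (7 + v)**2)/((2*v)) = (v + (7 + v)**2)*(1/(2*v)) = (v + (7 + v)**2)/(2*v))
(m(-557) + 204079) + 41279 = ((1/2)*(-557 + (7 - 557)**2)/(-557) + 204079) + 41279 = ((1/2)*(-1/557)*(-557 + (-550)**2) + 204079) + 41279 = ((1/2)*(-1/557)*(-557 + 302500) + 204079) + 41279 = ((1/2)*(-1/557)*301943 + 204079) + 41279 = (-301943/1114 + 204079) + 41279 = 227042063/1114 + 41279 = 273026869/1114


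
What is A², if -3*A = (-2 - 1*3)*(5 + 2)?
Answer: 1225/9 ≈ 136.11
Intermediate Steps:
A = 35/3 (A = -(-2 - 1*3)*(5 + 2)/3 = -(-2 - 3)*7/3 = -(-5)*7/3 = -⅓*(-35) = 35/3 ≈ 11.667)
A² = (35/3)² = 1225/9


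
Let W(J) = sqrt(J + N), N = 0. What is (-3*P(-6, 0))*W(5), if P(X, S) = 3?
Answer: -9*sqrt(5) ≈ -20.125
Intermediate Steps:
W(J) = sqrt(J) (W(J) = sqrt(J + 0) = sqrt(J))
(-3*P(-6, 0))*W(5) = (-3*3)*sqrt(5) = -9*sqrt(5)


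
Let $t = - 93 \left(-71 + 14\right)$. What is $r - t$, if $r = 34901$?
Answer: $29600$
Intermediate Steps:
$t = 5301$ ($t = \left(-93\right) \left(-57\right) = 5301$)
$r - t = 34901 - 5301 = 29600$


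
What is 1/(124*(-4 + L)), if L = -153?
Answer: -1/19468 ≈ -5.1366e-5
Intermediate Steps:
1/(124*(-4 + L)) = 1/(124*(-4 - 153)) = 1/(124*(-157)) = 1/(-19468) = -1/19468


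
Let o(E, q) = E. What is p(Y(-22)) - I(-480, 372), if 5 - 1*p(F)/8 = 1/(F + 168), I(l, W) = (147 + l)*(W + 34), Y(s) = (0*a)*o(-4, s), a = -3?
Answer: 2839997/21 ≈ 1.3524e+5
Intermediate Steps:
Y(s) = 0 (Y(s) = (0*(-3))*(-4) = 0*(-4) = 0)
I(l, W) = (34 + W)*(147 + l) (I(l, W) = (147 + l)*(34 + W) = (34 + W)*(147 + l))
p(F) = 40 - 8/(168 + F) (p(F) = 40 - 8/(F + 168) = 40 - 8/(168 + F))
p(Y(-22)) - I(-480, 372) = 8*(839 + 5*0)/(168 + 0) - (4998 + 34*(-480) + 147*372 + 372*(-480)) = 8*(839 + 0)/168 - (4998 - 16320 + 54684 - 178560) = 8*(1/168)*839 - 1*(-135198) = 839/21 + 135198 = 2839997/21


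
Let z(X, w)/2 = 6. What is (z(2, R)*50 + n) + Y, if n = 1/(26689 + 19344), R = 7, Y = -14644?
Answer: -646487451/46033 ≈ -14044.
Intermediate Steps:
z(X, w) = 12 (z(X, w) = 2*6 = 12)
n = 1/46033 ≈ 2.1724e-5
(z(2, R)*50 + n) + Y = (12*50 + 1/46033) - 14644 = (600 + 1/46033) - 14644 = 27619801/46033 - 14644 = -646487451/46033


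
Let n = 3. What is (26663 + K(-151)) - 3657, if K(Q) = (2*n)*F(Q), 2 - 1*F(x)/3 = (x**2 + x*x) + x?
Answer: -795076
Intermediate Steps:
F(x) = 6 - 6*x**2 - 3*x (F(x) = 6 - 3*((x**2 + x*x) + x) = 6 - 3*((x**2 + x**2) + x) = 6 - 3*(2*x**2 + x) = 6 - 3*(x + 2*x**2) = 6 + (-6*x**2 - 3*x) = 6 - 6*x**2 - 3*x)
K(Q) = 36 - 36*Q**2 - 18*Q (K(Q) = (2*3)*(6 - 6*Q**2 - 3*Q) = 6*(6 - 6*Q**2 - 3*Q) = 36 - 36*Q**2 - 18*Q)
(26663 + K(-151)) - 3657 = (26663 + (36 - 36*(-151)**2 - 18*(-151))) - 3657 = (26663 + (36 - 36*22801 + 2718)) - 3657 = (26663 + (36 - 820836 + 2718)) - 3657 = (26663 - 818082) - 3657 = -791419 - 3657 = -795076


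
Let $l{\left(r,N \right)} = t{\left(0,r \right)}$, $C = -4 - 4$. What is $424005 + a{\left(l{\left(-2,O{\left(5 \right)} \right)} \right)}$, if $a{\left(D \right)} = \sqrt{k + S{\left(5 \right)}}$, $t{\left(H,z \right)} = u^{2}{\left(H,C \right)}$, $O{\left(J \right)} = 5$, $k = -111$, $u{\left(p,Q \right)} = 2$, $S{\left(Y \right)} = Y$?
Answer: $424005 + i \sqrt{106} \approx 4.2401 \cdot 10^{5} + 10.296 i$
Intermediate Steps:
$C = -8$ ($C = -4 - 4 = -8$)
$t{\left(H,z \right)} = 4$ ($t{\left(H,z \right)} = 2^{2} = 4$)
$l{\left(r,N \right)} = 4$
$a{\left(D \right)} = i \sqrt{106}$ ($a{\left(D \right)} = \sqrt{-111 + 5} = \sqrt{-106} = i \sqrt{106}$)
$424005 + a{\left(l{\left(-2,O{\left(5 \right)} \right)} \right)} = 424005 + i \sqrt{106}$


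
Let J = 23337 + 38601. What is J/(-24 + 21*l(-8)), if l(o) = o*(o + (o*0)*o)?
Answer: 10323/220 ≈ 46.923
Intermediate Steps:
J = 61938
l(o) = o**2 (l(o) = o*(o + 0*o) = o*(o + 0) = o*o = o**2)
J/(-24 + 21*l(-8)) = 61938/(-24 + 21*(-8)**2) = 61938/(-24 + 21*64) = 61938/(-24 + 1344) = 61938/1320 = 61938*(1/1320) = 10323/220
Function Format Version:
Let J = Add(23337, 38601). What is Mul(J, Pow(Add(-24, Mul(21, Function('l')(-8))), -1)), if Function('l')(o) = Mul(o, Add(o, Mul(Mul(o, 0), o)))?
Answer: Rational(10323, 220) ≈ 46.923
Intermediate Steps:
J = 61938
Function('l')(o) = Pow(o, 2) (Function('l')(o) = Mul(o, Add(o, Mul(0, o))) = Mul(o, Add(o, 0)) = Mul(o, o) = Pow(o, 2))
Mul(J, Pow(Add(-24, Mul(21, Function('l')(-8))), -1)) = Mul(61938, Pow(Add(-24, Mul(21, Pow(-8, 2))), -1)) = Mul(61938, Pow(Add(-24, Mul(21, 64)), -1)) = Mul(61938, Pow(Add(-24, 1344), -1)) = Mul(61938, Pow(1320, -1)) = Mul(61938, Rational(1, 1320)) = Rational(10323, 220)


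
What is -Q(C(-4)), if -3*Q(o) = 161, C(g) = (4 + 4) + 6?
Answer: 161/3 ≈ 53.667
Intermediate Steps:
C(g) = 14 (C(g) = 8 + 6 = 14)
Q(o) = -161/3 (Q(o) = -⅓*161 = -161/3)
-Q(C(-4)) = -1*(-161/3) = 161/3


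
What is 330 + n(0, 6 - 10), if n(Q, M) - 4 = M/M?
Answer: 335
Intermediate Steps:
n(Q, M) = 5 (n(Q, M) = 4 + M/M = 4 + 1 = 5)
330 + n(0, 6 - 10) = 330 + 5 = 335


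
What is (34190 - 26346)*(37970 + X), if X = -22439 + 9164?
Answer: 193707580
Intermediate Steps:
X = -13275
(34190 - 26346)*(37970 + X) = (34190 - 26346)*(37970 - 13275) = 7844*24695 = 193707580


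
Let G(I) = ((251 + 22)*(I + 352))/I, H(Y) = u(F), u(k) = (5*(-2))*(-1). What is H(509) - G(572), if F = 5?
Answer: -431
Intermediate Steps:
u(k) = 10 (u(k) = -10*(-1) = 10)
H(Y) = 10
G(I) = (96096 + 273*I)/I (G(I) = (273*(352 + I))/I = (96096 + 273*I)/I)
H(509) - G(572) = 10 - (273 + 96096/572) = 10 - (273 + 96096*(1/572)) = 10 - (273 + 168) = 10 - 1*441 = 10 - 441 = -431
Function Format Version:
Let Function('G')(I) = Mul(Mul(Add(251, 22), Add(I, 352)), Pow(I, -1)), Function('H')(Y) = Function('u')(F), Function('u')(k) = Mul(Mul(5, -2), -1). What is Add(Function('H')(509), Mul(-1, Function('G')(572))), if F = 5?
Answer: -431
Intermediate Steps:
Function('u')(k) = 10 (Function('u')(k) = Mul(-10, -1) = 10)
Function('H')(Y) = 10
Function('G')(I) = Mul(Pow(I, -1), Add(96096, Mul(273, I))) (Function('G')(I) = Mul(Mul(273, Add(352, I)), Pow(I, -1)) = Mul(Add(96096, Mul(273, I)), Pow(I, -1)) = Mul(Pow(I, -1), Add(96096, Mul(273, I))))
Add(Function('H')(509), Mul(-1, Function('G')(572))) = Add(10, Mul(-1, Add(273, Mul(96096, Pow(572, -1))))) = Add(10, Mul(-1, Add(273, Mul(96096, Rational(1, 572))))) = Add(10, Mul(-1, Add(273, 168))) = Add(10, Mul(-1, 441)) = Add(10, -441) = -431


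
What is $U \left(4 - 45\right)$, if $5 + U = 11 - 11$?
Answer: $205$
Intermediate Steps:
$U = -5$ ($U = -5 + \left(11 - 11\right) = -5 + 0 = -5$)
$U \left(4 - 45\right) = - 5 \left(4 - 45\right) = \left(-5\right) \left(-41\right) = 205$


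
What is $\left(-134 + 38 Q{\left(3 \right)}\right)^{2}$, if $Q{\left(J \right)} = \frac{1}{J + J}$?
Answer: $\frac{146689}{9} \approx 16299.0$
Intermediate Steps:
$Q{\left(J \right)} = \frac{1}{2 J}$
$\left(-134 + 38 Q{\left(3 \right)}\right)^{2} = \left(-134 + 38 \frac{1}{2 \cdot 3}\right)^{2} = \left(-134 + 38 \cdot \frac{1}{2} \cdot \frac{1}{3}\right)^{2} = \left(-134 + 38 \cdot \frac{1}{6}\right)^{2} = \left(-134 + \frac{19}{3}\right)^{2} = \left(- \frac{383}{3}\right)^{2} = \frac{146689}{9}$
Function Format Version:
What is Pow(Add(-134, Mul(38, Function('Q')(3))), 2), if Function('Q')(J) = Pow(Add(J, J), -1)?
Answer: Rational(146689, 9) ≈ 16299.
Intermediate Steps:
Function('Q')(J) = Mul(Rational(1, 2), Pow(J, -1)) (Function('Q')(J) = Pow(Mul(2, J), -1) = Mul(Rational(1, 2), Pow(J, -1)))
Pow(Add(-134, Mul(38, Function('Q')(3))), 2) = Pow(Add(-134, Mul(38, Mul(Rational(1, 2), Pow(3, -1)))), 2) = Pow(Add(-134, Mul(38, Mul(Rational(1, 2), Rational(1, 3)))), 2) = Pow(Add(-134, Mul(38, Rational(1, 6))), 2) = Pow(Add(-134, Rational(19, 3)), 2) = Pow(Rational(-383, 3), 2) = Rational(146689, 9)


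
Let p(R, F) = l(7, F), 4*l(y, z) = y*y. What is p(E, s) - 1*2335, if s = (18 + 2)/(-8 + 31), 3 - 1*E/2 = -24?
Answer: -9291/4 ≈ -2322.8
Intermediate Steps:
E = 54 (E = 6 - 2*(-24) = 6 + 48 = 54)
s = 20/23 ≈ 0.86957
l(y, z) = y**2/4 (l(y, z) = (y*y)/4 = y**2/4)
p(R, F) = 49/4 (p(R, F) = (1/4)*7**2 = (1/4)*49 = 49/4)
p(E, s) - 1*2335 = 49/4 - 1*2335 = 49/4 - 2335 = -9291/4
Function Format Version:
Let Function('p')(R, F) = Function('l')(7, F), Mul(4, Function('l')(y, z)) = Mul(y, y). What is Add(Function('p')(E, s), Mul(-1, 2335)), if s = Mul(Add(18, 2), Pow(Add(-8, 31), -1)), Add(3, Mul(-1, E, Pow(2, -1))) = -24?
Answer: Rational(-9291, 4) ≈ -2322.8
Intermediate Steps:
E = 54 (E = Add(6, Mul(-2, -24)) = Add(6, 48) = 54)
s = Rational(20, 23) (s = Mul(20, Pow(23, -1)) = Mul(20, Rational(1, 23)) = Rational(20, 23) ≈ 0.86957)
Function('l')(y, z) = Mul(Rational(1, 4), Pow(y, 2)) (Function('l')(y, z) = Mul(Rational(1, 4), Mul(y, y)) = Mul(Rational(1, 4), Pow(y, 2)))
Function('p')(R, F) = Rational(49, 4) (Function('p')(R, F) = Mul(Rational(1, 4), Pow(7, 2)) = Mul(Rational(1, 4), 49) = Rational(49, 4))
Add(Function('p')(E, s), Mul(-1, 2335)) = Add(Rational(49, 4), Mul(-1, 2335)) = Add(Rational(49, 4), -2335) = Rational(-9291, 4)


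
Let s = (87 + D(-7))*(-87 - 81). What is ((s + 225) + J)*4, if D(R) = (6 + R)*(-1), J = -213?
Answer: -59088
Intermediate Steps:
D(R) = -6 - R
s = -14784 (s = (87 + (-6 - 1*(-7)))*(-87 - 81) = (87 + (-6 + 7))*(-168) = (87 + 1)*(-168) = 88*(-168) = -14784)
((s + 225) + J)*4 = ((-14784 + 225) - 213)*4 = (-14559 - 213)*4 = -14772*4 = -59088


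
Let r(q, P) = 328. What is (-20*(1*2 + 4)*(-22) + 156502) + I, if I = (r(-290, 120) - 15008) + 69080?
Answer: 213542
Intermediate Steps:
I = 54400 (I = (328 - 15008) + 69080 = -14680 + 69080 = 54400)
(-20*(1*2 + 4)*(-22) + 156502) + I = (-20*(1*2 + 4)*(-22) + 156502) + 54400 = (-20*(2 + 4)*(-22) + 156502) + 54400 = (-20*6*(-22) + 156502) + 54400 = (-120*(-22) + 156502) + 54400 = (2640 + 156502) + 54400 = 159142 + 54400 = 213542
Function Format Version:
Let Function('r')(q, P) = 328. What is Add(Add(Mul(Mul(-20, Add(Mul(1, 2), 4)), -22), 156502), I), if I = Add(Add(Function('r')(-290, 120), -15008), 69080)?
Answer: 213542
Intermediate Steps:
I = 54400 (I = Add(Add(328, -15008), 69080) = Add(-14680, 69080) = 54400)
Add(Add(Mul(Mul(-20, Add(Mul(1, 2), 4)), -22), 156502), I) = Add(Add(Mul(Mul(-20, Add(Mul(1, 2), 4)), -22), 156502), 54400) = Add(Add(Mul(Mul(-20, Add(2, 4)), -22), 156502), 54400) = Add(Add(Mul(Mul(-20, 6), -22), 156502), 54400) = Add(Add(Mul(-120, -22), 156502), 54400) = Add(Add(2640, 156502), 54400) = Add(159142, 54400) = 213542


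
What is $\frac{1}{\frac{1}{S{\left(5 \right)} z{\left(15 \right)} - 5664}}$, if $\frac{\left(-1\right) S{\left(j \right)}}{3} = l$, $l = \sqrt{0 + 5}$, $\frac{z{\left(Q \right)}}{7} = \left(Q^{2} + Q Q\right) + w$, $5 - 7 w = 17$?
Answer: $-5664 - 9414 \sqrt{5} \approx -26714.0$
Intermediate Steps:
$w = - \frac{12}{7}$ ($w = \frac{5}{7} - \frac{17}{7} = - \frac{12}{7} \approx -1.7143$)
$z{\left(Q \right)} = -12 + 14 Q^{2}$ ($z{\left(Q \right)} = 7 \left(\left(Q^{2} + Q Q\right) - \frac{12}{7}\right) = 7 \left(\left(Q^{2} + Q^{2}\right) - \frac{12}{7}\right) = 7 \left(2 Q^{2} - \frac{12}{7}\right) = 7 \left(- \frac{12}{7} + 2 Q^{2}\right) = -12 + 14 Q^{2}$)
$l = \sqrt{5} \approx 2.2361$
$S{\left(j \right)} = - 3 \sqrt{5}$
$\frac{1}{\frac{1}{S{\left(5 \right)} z{\left(15 \right)} - 5664}} = \frac{1}{\frac{1}{- 3 \sqrt{5} \left(-12 + 14 \cdot 15^{2}\right) - 5664}} = \frac{1}{\frac{1}{- 3 \sqrt{5} \left(-12 + 14 \cdot 225\right) - 5664}} = \frac{1}{\frac{1}{- 3 \sqrt{5} \left(-12 + 3150\right) - 5664}} = \frac{1}{\frac{1}{- 3 \sqrt{5} \cdot 3138 - 5664}} = \frac{1}{\frac{1}{- 9414 \sqrt{5} - 5664}} = \frac{1}{\frac{1}{-5664 - 9414 \sqrt{5}}} = -5664 - 9414 \sqrt{5}$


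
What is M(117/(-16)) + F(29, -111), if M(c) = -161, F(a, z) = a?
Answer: -132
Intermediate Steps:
M(117/(-16)) + F(29, -111) = -161 + 29 = -132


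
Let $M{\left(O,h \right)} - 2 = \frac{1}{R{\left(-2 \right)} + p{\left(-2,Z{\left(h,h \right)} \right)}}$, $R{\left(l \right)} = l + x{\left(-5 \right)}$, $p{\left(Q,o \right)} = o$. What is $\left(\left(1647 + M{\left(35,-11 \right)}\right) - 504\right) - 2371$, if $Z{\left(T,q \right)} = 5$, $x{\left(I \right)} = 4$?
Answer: $- \frac{8581}{7} \approx -1225.9$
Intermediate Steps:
$R{\left(l \right)} = 4 + l$ ($R{\left(l \right)} = l + 4 = 4 + l$)
$M{\left(O,h \right)} = \frac{15}{7}$ ($M{\left(O,h \right)} = 2 + \frac{1}{\left(4 - 2\right) + 5} = 2 + \frac{1}{2 + 5} = 2 + \frac{1}{7} = \frac{15}{7}$)
$\left(\left(1647 + M{\left(35,-11 \right)}\right) - 504\right) - 2371 = \left(\left(1647 + \frac{15}{7}\right) - 504\right) - 2371 = \left(\frac{11544}{7} - 504\right) - 2371 = \frac{8016}{7} - 2371 = - \frac{8581}{7}$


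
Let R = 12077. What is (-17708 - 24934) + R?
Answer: -30565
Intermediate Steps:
(-17708 - 24934) + R = (-17708 - 24934) + 12077 = -42642 + 12077 = -30565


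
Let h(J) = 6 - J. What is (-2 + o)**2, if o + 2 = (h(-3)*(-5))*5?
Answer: 52441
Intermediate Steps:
o = -227 (o = -2 + ((6 - 1*(-3))*(-5))*5 = -2 + ((6 + 3)*(-5))*5 = -2 + (9*(-5))*5 = -2 - 45*5 = -2 - 225 = -227)
(-2 + o)**2 = (-2 - 227)**2 = (-229)**2 = 52441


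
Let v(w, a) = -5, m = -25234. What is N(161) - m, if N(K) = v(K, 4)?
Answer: 25229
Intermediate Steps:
N(K) = -5
N(161) - m = -5 - 1*(-25234) = -5 + 25234 = 25229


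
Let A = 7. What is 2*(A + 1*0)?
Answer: 14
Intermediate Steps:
2*(A + 1*0) = 2*(7 + 1*0) = 2*(7 + 0) = 2*7 = 14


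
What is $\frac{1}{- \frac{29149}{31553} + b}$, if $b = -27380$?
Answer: $- \frac{31553}{863950289} \approx -3.6522 \cdot 10^{-5}$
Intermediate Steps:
$\frac{1}{- \frac{29149}{31553} + b} = \frac{1}{- \frac{29149}{31553} - 27380} = \frac{1}{- \frac{863950289}{31553}} = - \frac{31553}{863950289}$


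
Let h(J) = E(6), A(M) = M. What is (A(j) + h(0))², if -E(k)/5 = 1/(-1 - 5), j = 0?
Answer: 25/36 ≈ 0.69444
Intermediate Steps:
E(k) = ⅚ (E(k) = -5/(-1 - 5) = -5/(-6) = -5*(-⅙) = ⅚)
h(J) = ⅚
(A(j) + h(0))² = (0 + ⅚)² = (⅚)² = 25/36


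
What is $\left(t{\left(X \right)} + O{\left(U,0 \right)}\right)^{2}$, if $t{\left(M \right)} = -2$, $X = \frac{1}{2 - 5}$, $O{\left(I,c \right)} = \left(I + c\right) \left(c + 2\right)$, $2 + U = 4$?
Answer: $4$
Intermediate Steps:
$U = 2$ ($U = -2 + 4 = 2$)
$O{\left(I,c \right)} = \left(2 + c\right) \left(I + c\right)$ ($O{\left(I,c \right)} = \left(I + c\right) \left(2 + c\right) = \left(2 + c\right) \left(I + c\right)$)
$X = - \frac{1}{3}$ ($X = \frac{1}{-3} = - \frac{1}{3} \approx -0.33333$)
$\left(t{\left(X \right)} + O{\left(U,0 \right)}\right)^{2} = \left(-2 + \left(0^{2} + 2 \cdot 2 + 2 \cdot 0 + 2 \cdot 0\right)\right)^{2} = \left(-2 + \left(0 + 4 + 0 + 0\right)\right)^{2} = \left(-2 + 4\right)^{2} = 2^{2} = 4$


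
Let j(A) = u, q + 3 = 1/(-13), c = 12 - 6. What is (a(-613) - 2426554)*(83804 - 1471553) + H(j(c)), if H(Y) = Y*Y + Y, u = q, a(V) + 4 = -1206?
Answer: 569382473687964/169 ≈ 3.3691e+12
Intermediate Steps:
c = 6
q = -40/13 (q = -3 + 1/(-13) = -3 - 1/13 = -40/13 ≈ -3.0769)
a(V) = -1210 (a(V) = -4 - 1206 = -1210)
u = -40/13 ≈ -3.0769
j(A) = -40/13
H(Y) = Y + Y**2 (H(Y) = Y**2 + Y = Y + Y**2)
(a(-613) - 2426554)*(83804 - 1471553) + H(j(c)) = (-1210 - 2426554)*(83804 - 1471553) - 40*(1 - 40/13)/13 = -2427764*(-1387749) - 40/13*(-27/13) = 3369127063236 + 1080/169 = 569382473687964/169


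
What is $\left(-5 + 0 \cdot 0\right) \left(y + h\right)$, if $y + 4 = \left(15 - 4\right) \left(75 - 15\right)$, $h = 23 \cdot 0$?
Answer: $-3280$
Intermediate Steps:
$h = 0$
$y = 656$ ($y = -4 + \left(15 - 4\right) \left(75 - 15\right) = -4 + 11 \cdot 60 = -4 + 660 = 656$)
$\left(-5 + 0 \cdot 0\right) \left(y + h\right) = \left(-5 + 0 \cdot 0\right) \left(656 + 0\right) = \left(-5 + 0\right) 656 = \left(-5\right) 656 = -3280$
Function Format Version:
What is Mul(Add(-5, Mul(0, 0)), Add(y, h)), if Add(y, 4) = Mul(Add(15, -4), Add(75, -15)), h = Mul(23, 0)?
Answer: -3280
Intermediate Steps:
h = 0
y = 656 (y = Add(-4, Mul(Add(15, -4), Add(75, -15))) = Add(-4, Mul(11, 60)) = Add(-4, 660) = 656)
Mul(Add(-5, Mul(0, 0)), Add(y, h)) = Mul(Add(-5, Mul(0, 0)), Add(656, 0)) = Mul(Add(-5, 0), 656) = Mul(-5, 656) = -3280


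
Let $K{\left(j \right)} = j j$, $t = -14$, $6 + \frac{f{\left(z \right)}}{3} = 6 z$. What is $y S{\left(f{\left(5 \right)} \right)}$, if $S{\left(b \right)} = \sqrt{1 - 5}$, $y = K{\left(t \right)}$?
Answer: $392 i \approx 392.0 i$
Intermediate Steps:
$f{\left(z \right)} = -18 + 18 z$ ($f{\left(z \right)} = -18 + 3 \cdot 6 z = -18 + 18 z$)
$K{\left(j \right)} = j^{2}$
$y = 196$ ($y = \left(-14\right)^{2} = 196$)
$S{\left(b \right)} = 2 i$ ($S{\left(b \right)} = \sqrt{-4} = 2 i$)
$y S{\left(f{\left(5 \right)} \right)} = 196 \cdot 2 i = 392 i$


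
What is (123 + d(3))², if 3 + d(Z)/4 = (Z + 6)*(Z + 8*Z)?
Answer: 1172889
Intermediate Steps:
d(Z) = -12 + 36*Z*(6 + Z) (d(Z) = -12 + 4*((Z + 6)*(Z + 8*Z)) = -12 + 4*((6 + Z)*(9*Z)) = -12 + 4*(9*Z*(6 + Z)) = -12 + 36*Z*(6 + Z))
(123 + d(3))² = (123 + (-12 + 36*3² + 216*3))² = (123 + (-12 + 36*9 + 648))² = (123 + (-12 + 324 + 648))² = (123 + 960)² = 1083² = 1172889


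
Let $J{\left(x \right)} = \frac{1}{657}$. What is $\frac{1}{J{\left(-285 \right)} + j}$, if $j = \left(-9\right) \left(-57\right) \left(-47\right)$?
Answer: $- \frac{657}{15840926} \approx -4.1475 \cdot 10^{-5}$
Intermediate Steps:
$J{\left(x \right)} = \frac{1}{657}$
$j = -24111$ ($j = 513 \left(-47\right) = -24111$)
$\frac{1}{J{\left(-285 \right)} + j} = \frac{1}{\frac{1}{657} - 24111} = \frac{1}{- \frac{15840926}{657}} = - \frac{657}{15840926}$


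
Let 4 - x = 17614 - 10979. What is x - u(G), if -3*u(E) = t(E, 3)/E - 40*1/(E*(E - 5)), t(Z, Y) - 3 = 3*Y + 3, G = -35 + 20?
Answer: -298412/45 ≈ -6631.4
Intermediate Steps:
G = -15
t(Z, Y) = 6 + 3*Y (t(Z, Y) = 3 + (3*Y + 3) = 3 + (3 + 3*Y) = 6 + 3*Y)
u(E) = -5/E + 40/(3*E*(-5 + E)) (u(E) = -((6 + 3*3)/E - 40*1/(E*(E - 5)))/3 = -((6 + 9)/E - 40*1/(E*(-5 + E)))/3 = -(15/E - 40*1/(E*(-5 + E)))/3 = -(15/E - 40/(E*(-5 + E)))/3 = -5/E + 40/(3*E*(-5 + E)))
x = -6631 (x = 4 - (17614 - 10979) = 4 - 1*6635 = 4 - 6635 = -6631)
x - u(G) = -6631 - 5*(23 - 3*(-15))/(3*(-15)*(-5 - 15)) = -6631 - 5*(-1)*(23 + 45)/(3*15*(-20)) = -6631 - 5*(-1)*(-1)*68/(3*15*20) = -6631 - 1*17/45 = -6631 - 17/45 = -298412/45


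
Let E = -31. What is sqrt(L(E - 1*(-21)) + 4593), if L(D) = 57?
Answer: 5*sqrt(186) ≈ 68.191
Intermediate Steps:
sqrt(L(E - 1*(-21)) + 4593) = sqrt(57 + 4593) = sqrt(4650) = 5*sqrt(186)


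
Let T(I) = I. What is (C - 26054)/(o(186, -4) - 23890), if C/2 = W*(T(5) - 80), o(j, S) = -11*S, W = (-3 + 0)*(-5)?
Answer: 14152/11923 ≈ 1.1869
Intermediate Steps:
W = 15 (W = -3*(-5) = 15)
C = -2250 (C = 2*(15*(5 - 80)) = 2*(15*(-75)) = 2*(-1125) = -2250)
(C - 26054)/(o(186, -4) - 23890) = (-2250 - 26054)/(-11*(-4) - 23890) = -28304/(44 - 23890) = -28304/(-23846) = -28304*(-1/23846) = 14152/11923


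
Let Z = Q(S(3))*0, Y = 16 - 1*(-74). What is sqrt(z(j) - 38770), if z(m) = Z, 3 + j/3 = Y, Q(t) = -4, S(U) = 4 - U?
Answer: I*sqrt(38770) ≈ 196.9*I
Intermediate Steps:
Y = 90 (Y = 16 + 74 = 90)
j = 261 (j = -9 + 3*90 = -9 + 270 = 261)
Z = 0 (Z = -4*0 = 0)
z(m) = 0
sqrt(z(j) - 38770) = sqrt(0 - 38770) = sqrt(-38770) = I*sqrt(38770)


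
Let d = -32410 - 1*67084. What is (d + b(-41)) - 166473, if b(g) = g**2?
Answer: -264286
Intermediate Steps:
d = -99494 (d = -32410 - 67084 = -99494)
(d + b(-41)) - 166473 = (-99494 + (-41)**2) - 166473 = (-99494 + 1681) - 166473 = -97813 - 166473 = -264286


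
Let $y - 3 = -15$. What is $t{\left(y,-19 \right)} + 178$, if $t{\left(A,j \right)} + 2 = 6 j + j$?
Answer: $43$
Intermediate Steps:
$y = -12$ ($y = 3 - 15 = -12$)
$t{\left(A,j \right)} = -2 + 7 j$ ($t{\left(A,j \right)} = -2 + \left(6 j + j\right) = -2 + 7 j$)
$t{\left(y,-19 \right)} + 178 = \left(-2 + 7 \left(-19\right)\right) + 178 = \left(-2 - 133\right) + 178 = -135 + 178 = 43$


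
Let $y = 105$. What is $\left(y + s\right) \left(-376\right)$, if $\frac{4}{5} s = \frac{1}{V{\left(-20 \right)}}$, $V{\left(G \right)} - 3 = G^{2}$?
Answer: $- \frac{15910910}{403} \approx -39481.0$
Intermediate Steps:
$V{\left(G \right)} = 3 + G^{2}$
$s = \frac{5}{1612}$ ($s = \frac{5}{4 \left(3 + \left(-20\right)^{2}\right)} = \frac{5}{4 \left(3 + 400\right)} = \frac{5}{4 \cdot 403} = \frac{5}{4} \cdot \frac{1}{403} = \frac{5}{1612} \approx 0.0031017$)
$\left(y + s\right) \left(-376\right) = \left(105 + \frac{5}{1612}\right) \left(-376\right) = \frac{169265}{1612} \left(-376\right) = - \frac{15910910}{403}$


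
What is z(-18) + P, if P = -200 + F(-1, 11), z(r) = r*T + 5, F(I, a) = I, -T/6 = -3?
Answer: -520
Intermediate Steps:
T = 18 (T = -6*(-3) = 18)
z(r) = 5 + 18*r (z(r) = r*18 + 5 = 18*r + 5 = 5 + 18*r)
P = -201 (P = -200 - 1 = -201)
z(-18) + P = (5 + 18*(-18)) - 201 = (5 - 324) - 201 = -319 - 201 = -520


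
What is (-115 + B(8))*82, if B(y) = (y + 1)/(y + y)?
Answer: -75071/8 ≈ -9383.9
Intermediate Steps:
B(y) = (1 + y)/(2*y) (B(y) = (1 + y)/((2*y)) = (1 + y)*(1/(2*y)) = (1 + y)/(2*y))
(-115 + B(8))*82 = (-115 + (1/2)*(1 + 8)/8)*82 = (-115 + (1/2)*(1/8)*9)*82 = (-115 + 9/16)*82 = -1831/16*82 = -75071/8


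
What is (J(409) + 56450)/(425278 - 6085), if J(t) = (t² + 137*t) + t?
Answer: 93391/139731 ≈ 0.66836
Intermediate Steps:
J(t) = t² + 138*t
(J(409) + 56450)/(425278 - 6085) = (409*(138 + 409) + 56450)/(425278 - 6085) = (409*547 + 56450)/419193 = (223723 + 56450)*(1/419193) = 280173*(1/419193) = 93391/139731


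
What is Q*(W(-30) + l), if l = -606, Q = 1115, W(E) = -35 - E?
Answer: -681265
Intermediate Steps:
Q*(W(-30) + l) = 1115*((-35 - 1*(-30)) - 606) = 1115*((-35 + 30) - 606) = 1115*(-5 - 606) = 1115*(-611) = -681265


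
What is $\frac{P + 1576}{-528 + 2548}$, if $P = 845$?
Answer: $\frac{2421}{2020} \approx 1.1985$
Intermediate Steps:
$\frac{P + 1576}{-528 + 2548} = \frac{845 + 1576}{-528 + 2548} = \frac{2421}{2020}$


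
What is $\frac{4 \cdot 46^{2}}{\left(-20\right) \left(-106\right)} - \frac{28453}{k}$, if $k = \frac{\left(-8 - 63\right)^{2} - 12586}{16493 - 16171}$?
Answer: $\frac{97435084}{79977} \approx 1218.3$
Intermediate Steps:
$k = - \frac{7545}{322}$ ($k = \frac{\left(-71\right)^{2} - 12586}{322} = \left(5041 - 12586\right) \frac{1}{322} = \left(-7545\right) \frac{1}{322} = - \frac{7545}{322} \approx -23.432$)
$\frac{4 \cdot 46^{2}}{\left(-20\right) \left(-106\right)} - \frac{28453}{k} = \frac{4 \cdot 46^{2}}{\left(-20\right) \left(-106\right)} - \frac{28453}{- \frac{7545}{322}} = \frac{4 \cdot 2116}{2120} - - \frac{9161866}{7545} = 8464 \cdot \frac{1}{2120} + \frac{9161866}{7545} = \frac{1058}{265} + \frac{9161866}{7545} = \frac{97435084}{79977}$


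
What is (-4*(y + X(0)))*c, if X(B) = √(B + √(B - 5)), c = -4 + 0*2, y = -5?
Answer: -80 + 16*5^(¼)*√I ≈ -63.082 + 16.918*I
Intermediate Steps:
c = -4 (c = -4 + 0 = -4)
X(B) = √(B + √(-5 + B))
(-4*(y + X(0)))*c = -4*(-5 + √(0 + √(-5 + 0)))*(-4) = -4*(-5 + √(0 + √(-5)))*(-4) = -4*(-5 + √(0 + I*√5))*(-4) = -4*(-5 + √(I*√5))*(-4) = -4*(-5 + 5^(¼)*√I)*(-4) = (20 - 4*5^(¼)*√I)*(-4) = -80 + 16*5^(¼)*√I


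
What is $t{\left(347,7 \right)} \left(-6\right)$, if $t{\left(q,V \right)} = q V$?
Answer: $-14574$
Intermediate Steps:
$t{\left(q,V \right)} = V q$
$t{\left(347,7 \right)} \left(-6\right) = 7 \cdot 347 \left(-6\right) = 2429 \left(-6\right) = -14574$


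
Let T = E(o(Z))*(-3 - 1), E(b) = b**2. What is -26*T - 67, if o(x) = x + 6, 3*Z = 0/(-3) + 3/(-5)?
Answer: 85789/25 ≈ 3431.6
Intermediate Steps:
Z = -1/5 (Z = (0/(-3) + 3/(-5))/3 = (0*(-1/3) + 3*(-1/5))/3 = (0 - 3/5)/3 = (1/3)*(-3/5) = -1/5 ≈ -0.20000)
o(x) = 6 + x
T = -3364/25 (T = (6 - 1/5)**2*(-3 - 1) = (29/5)**2*(-4) = (841/25)*(-4) = -3364/25 ≈ -134.56)
-26*T - 67 = -26*(-3364/25) - 67 = 87464/25 - 67 = 85789/25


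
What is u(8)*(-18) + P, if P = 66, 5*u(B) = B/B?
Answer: 312/5 ≈ 62.400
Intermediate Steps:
u(B) = ⅕ (u(B) = (B/B)/5 = (⅕)*1 = ⅕)
u(8)*(-18) + P = (⅕)*(-18) + 66 = -18/5 + 66 = 312/5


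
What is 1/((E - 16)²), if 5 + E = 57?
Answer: 1/1296 ≈ 0.00077160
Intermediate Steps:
E = 52 (E = -5 + 57 = 52)
1/((E - 16)²) = 1/((52 - 16)²) = 1/(36²) = 1/1296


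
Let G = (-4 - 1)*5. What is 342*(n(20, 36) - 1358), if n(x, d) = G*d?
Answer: -772236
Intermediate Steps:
G = -25 (G = -5*5 = -25)
n(x, d) = -25*d
342*(n(20, 36) - 1358) = 342*(-25*36 - 1358) = 342*(-900 - 1358) = 342*(-2258) = -772236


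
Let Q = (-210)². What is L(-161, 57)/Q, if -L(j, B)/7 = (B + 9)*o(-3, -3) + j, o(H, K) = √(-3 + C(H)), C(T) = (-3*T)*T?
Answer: 23/900 - 11*I*√30/1050 ≈ 0.025556 - 0.05738*I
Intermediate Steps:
C(T) = -3*T²
o(H, K) = √(-3 - 3*H²)
L(j, B) = -7*j - 7*I*√30*(9 + B) (L(j, B) = -7*((B + 9)*√(-3 - 3*(-3)²) + j) = -7*((9 + B)*√(-3 - 3*9) + j) = -7*((9 + B)*√(-3 - 27) + j) = -7*((9 + B)*√(-30) + j) = -7*((9 + B)*(I*√30) + j) = -7*(I*√30*(9 + B) + j) = -7*(j + I*√30*(9 + B)) = -7*j - 7*I*√30*(9 + B))
Q = 44100
L(-161, 57)/Q = (-7*(-161) - 63*I*√30 - 7*I*57*√30)/44100 = (1127 - 63*I*√30 - 399*I*√30)*(1/44100) = (1127 - 462*I*√30)*(1/44100) = 23/900 - 11*I*√30/1050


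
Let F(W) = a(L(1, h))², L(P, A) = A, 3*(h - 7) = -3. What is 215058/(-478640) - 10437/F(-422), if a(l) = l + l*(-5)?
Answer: -106654981/5743680 ≈ -18.569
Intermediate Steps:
h = 6 (h = 7 + (⅓)*(-3) = 7 - 1 = 6)
a(l) = -4*l (a(l) = l - 5*l = -4*l)
F(W) = 576 (F(W) = (-4*6)² = (-24)² = 576)
215058/(-478640) - 10437/F(-422) = 215058/(-478640) - 10437/576 = 215058*(-1/478640) - 10437*1/576 = -107529/239320 - 3479/192 = -106654981/5743680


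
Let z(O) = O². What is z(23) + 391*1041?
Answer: 407560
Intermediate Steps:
z(23) + 391*1041 = 23² + 391*1041 = 529 + 407031 = 407560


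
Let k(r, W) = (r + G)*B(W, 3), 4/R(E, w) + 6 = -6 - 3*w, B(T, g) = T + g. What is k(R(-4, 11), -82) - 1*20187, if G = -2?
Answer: -900989/45 ≈ -20022.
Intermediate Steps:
R(E, w) = 4/(-12 - 3*w) (R(E, w) = 4/(-6 + (-6 - 3*w)) = 4/(-12 - 3*w))
k(r, W) = (-2 + r)*(3 + W) (k(r, W) = (r - 2)*(W + 3) = (-2 + r)*(3 + W))
k(R(-4, 11), -82) - 1*20187 = (-2 - 4/(12 + 3*11))*(3 - 82) - 1*20187 = (-2 - 4/(12 + 33))*(-79) - 20187 = (-2 - 4/45)*(-79) - 20187 = -94/45*(-79) - 20187 = 7426/45 - 20187 = -900989/45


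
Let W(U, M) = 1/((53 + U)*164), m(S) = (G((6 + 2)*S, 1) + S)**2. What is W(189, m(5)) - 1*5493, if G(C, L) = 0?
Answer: -218006183/39688 ≈ -5493.0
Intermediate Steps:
m(S) = S**2 (m(S) = (0 + S)**2 = S**2)
W(U, M) = 1/(164*(53 + U)) (W(U, M) = (1/164)/(53 + U) = 1/(164*(53 + U)))
W(189, m(5)) - 1*5493 = 1/(164*(53 + 189)) - 1*5493 = (1/164)/242 - 5493 = (1/164)*(1/242) - 5493 = 1/39688 - 5493 = -218006183/39688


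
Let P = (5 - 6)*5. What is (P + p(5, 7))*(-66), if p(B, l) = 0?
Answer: 330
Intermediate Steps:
P = -5 (P = -1*5 = -5)
(P + p(5, 7))*(-66) = (-5 + 0)*(-66) = -5*(-66) = 330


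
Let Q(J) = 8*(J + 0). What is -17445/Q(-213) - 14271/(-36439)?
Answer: 219998713/20697352 ≈ 10.629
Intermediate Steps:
Q(J) = 8*J
-17445/Q(-213) - 14271/(-36439) = -17445/(8*(-213)) - 14271/(-36439) = -17445/(-1704) - 14271*(-1/36439) = -17445*(-1/1704) + 14271/36439 = 5815/568 + 14271/36439 = 219998713/20697352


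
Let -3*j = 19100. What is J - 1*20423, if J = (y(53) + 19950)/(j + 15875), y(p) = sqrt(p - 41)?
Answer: -3328607/163 + 6*sqrt(3)/28525 ≈ -20421.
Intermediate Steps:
y(p) = sqrt(-41 + p)
j = -19100/3 (j = -1/3*19100 = -19100/3 ≈ -6366.7)
J = 342/163 + 6*sqrt(3)/28525 (J = (sqrt(-41 + 53) + 19950)/(-19100/3 + 15875) = (sqrt(12) + 19950)/(28525/3) = (2*sqrt(3) + 19950)*(3/28525) = (19950 + 2*sqrt(3))*(3/28525) = 342/163 + 6*sqrt(3)/28525 ≈ 2.0985)
J - 1*20423 = (342/163 + 6*sqrt(3)/28525) - 1*20423 = (342/163 + 6*sqrt(3)/28525) - 20423 = -3328607/163 + 6*sqrt(3)/28525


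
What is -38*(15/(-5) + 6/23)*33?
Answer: 79002/23 ≈ 3434.9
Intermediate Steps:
-38*(15/(-5) + 6/23)*33 = -38*(15*(-⅕) + 6*(1/23))*33 = -38*(-3 + 6/23)*33 = -38*(-63/23)*33 = (2394/23)*33 = 79002/23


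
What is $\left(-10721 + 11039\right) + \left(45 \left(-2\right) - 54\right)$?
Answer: $174$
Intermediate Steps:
$\left(-10721 + 11039\right) + \left(45 \left(-2\right) - 54\right) = 318 - 144 = 174$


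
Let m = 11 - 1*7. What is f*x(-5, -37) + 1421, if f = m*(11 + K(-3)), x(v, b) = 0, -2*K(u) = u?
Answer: 1421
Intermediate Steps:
m = 4 (m = 11 - 7 = 4)
K(u) = -u/2
f = 50 (f = 4*(11 - ½*(-3)) = 4*(11 + 3/2) = 4*(25/2) = 50)
f*x(-5, -37) + 1421 = 50*0 + 1421 = 0 + 1421 = 1421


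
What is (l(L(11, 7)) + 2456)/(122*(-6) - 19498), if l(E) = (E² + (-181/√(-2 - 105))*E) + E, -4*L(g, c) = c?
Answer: -39317/323680 + 181*I*√107/1236920 ≈ -0.12147 + 0.0015137*I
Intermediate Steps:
L(g, c) = -c/4
l(E) = E + E² + 181*I*E*√107/107 (l(E) = (E² + (-181*(-I*√107/107))*E) + E = (E² + (-(-181)*I*√107/107)*E) + E = (E² + (181*I*√107/107)*E) + E = (E² + 181*I*E*√107/107) + E = E + E² + 181*I*E*√107/107)
(l(L(11, 7)) + 2456)/(122*(-6) - 19498) = ((-¼*7)*(107 + 107*(-¼*7) + 181*I*√107)/107 + 2456)/(122*(-6) - 19498) = ((1/107)*(-7/4)*(107 + 107*(-7/4) + 181*I*√107) + 2456)/(-732 - 19498) = ((1/107)*(-7/4)*(107 - 749/4 + 181*I*√107) + 2456)/(-20230) = ((1/107)*(-7/4)*(-321/4 + 181*I*√107) + 2456)*(-1/20230) = ((21/16 - 1267*I*√107/428) + 2456)*(-1/20230) = (39317/16 - 1267*I*√107/428)*(-1/20230) = -39317/323680 + 181*I*√107/1236920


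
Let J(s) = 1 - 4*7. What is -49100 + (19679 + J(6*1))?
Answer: -29448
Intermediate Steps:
J(s) = -27 (J(s) = 1 - 28 = -27)
-49100 + (19679 + J(6*1)) = -49100 + (19679 - 27) = -49100 + 19652 = -29448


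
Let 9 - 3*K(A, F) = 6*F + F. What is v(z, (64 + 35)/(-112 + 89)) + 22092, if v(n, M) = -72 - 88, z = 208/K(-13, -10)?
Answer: 21932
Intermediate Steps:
K(A, F) = 3 - 7*F/3 (K(A, F) = 3 - (6*F + F)/3 = 3 - 7*F/3)
z = 624/79 (z = 208/(3 - 7/3*(-10)) = 208/(3 + 70/3) = 208/(79/3) = 208*(3/79) = 624/79 ≈ 7.8987)
v(n, M) = -160
v(z, (64 + 35)/(-112 + 89)) + 22092 = -160 + 22092 = 21932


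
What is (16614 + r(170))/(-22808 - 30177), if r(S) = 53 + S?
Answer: -16837/52985 ≈ -0.31777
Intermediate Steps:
(16614 + r(170))/(-22808 - 30177) = (16614 + (53 + 170))/(-22808 - 30177) = (16614 + 223)/(-52985) = 16837*(-1/52985) = -16837/52985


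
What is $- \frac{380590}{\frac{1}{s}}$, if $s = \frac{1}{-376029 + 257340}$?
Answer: $\frac{380590}{118689} \approx 3.2066$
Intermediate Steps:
$s = - \frac{1}{118689}$ ($s = \frac{1}{-118689} = - \frac{1}{118689} \approx -8.4254 \cdot 10^{-6}$)
$- \frac{380590}{\frac{1}{s}} = - \frac{380590}{\frac{1}{- \frac{1}{118689}}} = - \frac{380590}{-118689} = \left(-380590\right) \left(- \frac{1}{118689}\right) = \frac{380590}{118689}$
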